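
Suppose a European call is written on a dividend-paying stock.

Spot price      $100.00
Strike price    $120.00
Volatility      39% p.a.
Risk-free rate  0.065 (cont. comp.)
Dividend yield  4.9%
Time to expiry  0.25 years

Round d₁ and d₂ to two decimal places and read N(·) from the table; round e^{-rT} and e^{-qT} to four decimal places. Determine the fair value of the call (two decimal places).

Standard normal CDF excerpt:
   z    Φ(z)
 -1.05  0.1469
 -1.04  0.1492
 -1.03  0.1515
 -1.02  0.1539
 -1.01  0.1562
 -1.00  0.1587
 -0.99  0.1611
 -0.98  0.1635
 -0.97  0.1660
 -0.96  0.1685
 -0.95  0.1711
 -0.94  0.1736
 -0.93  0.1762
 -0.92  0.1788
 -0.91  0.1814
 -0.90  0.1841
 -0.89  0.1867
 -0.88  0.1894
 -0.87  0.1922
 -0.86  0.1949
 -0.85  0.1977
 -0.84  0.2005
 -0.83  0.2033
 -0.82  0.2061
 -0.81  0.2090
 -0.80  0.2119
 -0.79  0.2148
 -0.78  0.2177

T = 0.25;  σ√T = 0.1950
d₁ = [ln(100/120) + (0.065 − 0.049 + ½·0.39²)·0.25] / (σ√T) = (-0.1823 + 0.0230) / 0.1950 = -0.8170 → -0.82
d₂ = -0.8170 − 0.1950 = -1.0120 → -1.01
e^(−qT) = e^(−0.049·0.25) = 0.9878;  e^(−rT) = e^(−0.065·0.25) = 0.9839
N(d₁) = N(-0.82) = 0.2061;  N(d₂) = N(-1.01) = 0.1562
C = 100·0.9878·0.2061 − 120·0.9839·0.1562 = 20.3586 − 18.4422 = 1.9163

$1.92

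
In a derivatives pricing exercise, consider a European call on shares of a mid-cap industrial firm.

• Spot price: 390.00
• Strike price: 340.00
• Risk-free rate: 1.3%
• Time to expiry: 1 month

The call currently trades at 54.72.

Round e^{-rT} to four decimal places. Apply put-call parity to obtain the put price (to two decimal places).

exp(−rT) = exp(−0.013·0.08333) = 0.9989
Put-call parity: C − P = S − K·e^(−rT) = 390 − 340·0.9989 = 390 − 339.6260 = 50.3740
P = C − (C − P) = 54.72 − (50.3740) = 4.3460

4.35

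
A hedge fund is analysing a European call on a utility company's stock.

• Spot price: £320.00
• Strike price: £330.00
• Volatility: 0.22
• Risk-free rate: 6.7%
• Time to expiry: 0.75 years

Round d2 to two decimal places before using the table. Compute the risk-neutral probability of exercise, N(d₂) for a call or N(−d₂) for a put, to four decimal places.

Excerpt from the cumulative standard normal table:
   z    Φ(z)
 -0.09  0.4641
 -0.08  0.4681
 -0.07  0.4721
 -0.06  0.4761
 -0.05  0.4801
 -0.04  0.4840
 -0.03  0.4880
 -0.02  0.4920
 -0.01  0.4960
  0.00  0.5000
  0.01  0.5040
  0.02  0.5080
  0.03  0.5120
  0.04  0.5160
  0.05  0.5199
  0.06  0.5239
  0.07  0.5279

T = 0.75;  σ√T = 0.1905
ln(S/K) + (r + σ²/2)T = ln(320/330) + (0.067 + 0.22²/2)·0.75 = -0.0308 + 0.0684 = 0.0376
d₁ = 0.0376 / 0.1905 = 0.1975 ⇒ 0.20
d₂ = d₁ − σ√T = 0.1975 − 0.1905 = 0.0070 ⇒ 0.01
Pr(exercise) under Q = N(d₂) = 0.5040

0.5040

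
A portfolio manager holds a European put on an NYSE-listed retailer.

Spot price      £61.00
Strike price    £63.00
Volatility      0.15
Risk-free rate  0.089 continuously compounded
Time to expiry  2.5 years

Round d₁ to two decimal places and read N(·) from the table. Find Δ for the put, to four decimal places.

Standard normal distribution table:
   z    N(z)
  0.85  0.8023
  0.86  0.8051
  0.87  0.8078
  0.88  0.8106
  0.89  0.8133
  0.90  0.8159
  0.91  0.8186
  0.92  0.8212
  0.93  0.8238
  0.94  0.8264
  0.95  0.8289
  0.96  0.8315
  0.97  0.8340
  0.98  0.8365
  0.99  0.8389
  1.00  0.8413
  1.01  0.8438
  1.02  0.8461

-0.1788

σ√T = 0.15·√2.5 = 0.2372
ln(S/K) + (r + σ²/2)T = ln(61/63) + (0.089 + 0.15²/2)·2.5 = -0.0323 + 0.2506 = 0.2184
d₁ = 0.2184 / 0.2372 = 0.9207 ≈ 0.92
N(d₁) = N(0.92) = 0.8212
Δ_put = N(d₁) − 1 = 0.8212 − 1 = -0.1788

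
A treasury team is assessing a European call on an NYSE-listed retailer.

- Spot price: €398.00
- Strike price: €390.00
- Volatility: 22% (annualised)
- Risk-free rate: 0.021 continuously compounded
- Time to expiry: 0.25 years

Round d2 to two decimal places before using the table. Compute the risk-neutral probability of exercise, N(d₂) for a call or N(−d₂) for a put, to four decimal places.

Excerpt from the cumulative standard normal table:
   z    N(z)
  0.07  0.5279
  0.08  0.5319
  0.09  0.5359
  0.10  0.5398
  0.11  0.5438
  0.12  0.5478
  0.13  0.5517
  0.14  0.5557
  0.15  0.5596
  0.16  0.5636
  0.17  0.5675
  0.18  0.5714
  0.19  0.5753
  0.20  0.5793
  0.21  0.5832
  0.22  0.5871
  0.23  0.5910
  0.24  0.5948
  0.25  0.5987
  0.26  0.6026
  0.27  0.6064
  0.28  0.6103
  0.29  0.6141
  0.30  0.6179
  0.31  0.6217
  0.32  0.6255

σ√T = 0.22 × 0.5000 = 0.1100
d₁ = [ln(398/390) + (0.021 + 0.22²/2)·0.25] / 0.1100 = [0.0203 + 0.0113] / 0.1100 = 0.2873 ⇒ 0.29
d₂ = d₁ − σ√T = 0.2873 − 0.1100 = 0.1773 ⇒ 0.18
Risk-neutral Pr[S_T > K] = N(d₂) = N(0.18) = 0.5714

0.5714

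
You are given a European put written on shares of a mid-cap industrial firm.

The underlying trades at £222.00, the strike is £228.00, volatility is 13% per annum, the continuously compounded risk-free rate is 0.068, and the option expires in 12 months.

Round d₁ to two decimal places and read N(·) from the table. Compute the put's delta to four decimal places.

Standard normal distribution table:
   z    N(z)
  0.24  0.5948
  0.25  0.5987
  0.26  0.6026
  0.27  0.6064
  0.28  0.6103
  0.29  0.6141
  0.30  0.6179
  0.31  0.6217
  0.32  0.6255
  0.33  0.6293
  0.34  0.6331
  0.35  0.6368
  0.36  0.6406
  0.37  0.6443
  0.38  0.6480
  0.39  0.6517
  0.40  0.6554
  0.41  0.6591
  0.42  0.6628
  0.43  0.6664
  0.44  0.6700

σ√T = 0.13 × 1.0000 = 0.1300
d₁ = [ln(222/228) + (0.068 + 0.13²/2)·1] / 0.1300 = [-0.0267 + 0.0765] / 0.1300 = 0.3829 ≈ 0.38
N(d₁) = N(0.38) = 0.6480
Δ_put = N(d₁) − 1 = 0.6480 − 1 = -0.3520

-0.3520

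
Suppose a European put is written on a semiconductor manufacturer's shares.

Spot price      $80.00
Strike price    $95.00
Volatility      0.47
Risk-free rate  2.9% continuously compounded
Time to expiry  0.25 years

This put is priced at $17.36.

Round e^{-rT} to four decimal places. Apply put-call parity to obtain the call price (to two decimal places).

e^(−rT) = e^(−0.029·0.25) = 0.9928
Put-call parity: C − P = S − K·e^(−rT) = 80 − 95·0.9928 = 80 − 94.3160 = -14.3160
C = P + (C − P) = 17.36 + (-14.3160) = 3.0440

$3.04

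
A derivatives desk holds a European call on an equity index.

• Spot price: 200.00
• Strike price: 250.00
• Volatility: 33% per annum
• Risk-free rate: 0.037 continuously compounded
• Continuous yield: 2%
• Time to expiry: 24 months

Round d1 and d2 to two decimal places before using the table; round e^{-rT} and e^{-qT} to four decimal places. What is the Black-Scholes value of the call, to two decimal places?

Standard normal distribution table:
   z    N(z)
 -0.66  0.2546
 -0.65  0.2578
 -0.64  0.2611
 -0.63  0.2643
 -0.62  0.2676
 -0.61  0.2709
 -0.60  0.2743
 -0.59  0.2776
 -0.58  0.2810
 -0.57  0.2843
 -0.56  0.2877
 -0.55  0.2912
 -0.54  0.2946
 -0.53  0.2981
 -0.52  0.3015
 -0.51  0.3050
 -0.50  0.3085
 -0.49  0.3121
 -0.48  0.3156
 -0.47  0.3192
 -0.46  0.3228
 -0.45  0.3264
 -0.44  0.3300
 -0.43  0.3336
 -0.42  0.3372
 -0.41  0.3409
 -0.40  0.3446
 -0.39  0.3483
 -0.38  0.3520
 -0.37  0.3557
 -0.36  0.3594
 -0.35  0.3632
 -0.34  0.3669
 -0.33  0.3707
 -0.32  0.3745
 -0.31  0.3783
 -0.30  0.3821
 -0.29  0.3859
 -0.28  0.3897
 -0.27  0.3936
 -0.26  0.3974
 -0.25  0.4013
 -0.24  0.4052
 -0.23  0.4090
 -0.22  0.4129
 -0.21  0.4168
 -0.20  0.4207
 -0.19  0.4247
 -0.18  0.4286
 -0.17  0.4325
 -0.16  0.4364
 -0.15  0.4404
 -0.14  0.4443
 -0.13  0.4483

22.49

σ√T = 0.33·√2 = 0.4667
ln(S/K) + (r − q + σ²/2)T = ln(200/250) + (0.037 − 0.02 + 0.33²/2)·2 = -0.2231 + 0.1429 = -0.0802
d₁ = -0.0802 / 0.4667 = -0.1719 ≈ -0.17
d₂ = d₁ − σ√T = -0.1719 − 0.4667 = -0.6386 ≈ -0.64
exp(−qT) = exp(−0.02·2) = 0.9608;  exp(−rT) = exp(−0.037·2) = 0.9287
N(d₁) = N(-0.17) = 0.4325;  N(d₂) = N(-0.64) = 0.2611
C = 200·0.9608·0.4325 − 250·0.9287·0.2611 = 83.1092 − 60.6209 = 22.4883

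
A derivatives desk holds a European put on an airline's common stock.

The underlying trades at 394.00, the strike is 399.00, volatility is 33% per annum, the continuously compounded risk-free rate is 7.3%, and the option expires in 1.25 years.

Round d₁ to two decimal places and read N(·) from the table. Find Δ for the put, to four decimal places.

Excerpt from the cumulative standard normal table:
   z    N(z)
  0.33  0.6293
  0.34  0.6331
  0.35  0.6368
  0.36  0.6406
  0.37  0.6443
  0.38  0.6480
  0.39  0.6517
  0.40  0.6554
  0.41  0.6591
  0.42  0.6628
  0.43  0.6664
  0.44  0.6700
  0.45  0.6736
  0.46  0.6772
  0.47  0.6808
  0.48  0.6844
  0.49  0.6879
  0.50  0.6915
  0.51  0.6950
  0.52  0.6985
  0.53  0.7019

T = 1.25;  σ√T = 0.3690
ln(S/K) + (r + σ²/2)T = ln(394/399) + (0.073 + 0.33²/2)·1.25 = -0.0126 + 0.1593 = 0.1467
d₁ = 0.1467 / 0.3690 = 0.3976 which rounds to 0.40
N(d₁) = N(0.40) = 0.6554
Δ_put = N(d₁) − 1 = 0.6554 − 1 = -0.3446

-0.3446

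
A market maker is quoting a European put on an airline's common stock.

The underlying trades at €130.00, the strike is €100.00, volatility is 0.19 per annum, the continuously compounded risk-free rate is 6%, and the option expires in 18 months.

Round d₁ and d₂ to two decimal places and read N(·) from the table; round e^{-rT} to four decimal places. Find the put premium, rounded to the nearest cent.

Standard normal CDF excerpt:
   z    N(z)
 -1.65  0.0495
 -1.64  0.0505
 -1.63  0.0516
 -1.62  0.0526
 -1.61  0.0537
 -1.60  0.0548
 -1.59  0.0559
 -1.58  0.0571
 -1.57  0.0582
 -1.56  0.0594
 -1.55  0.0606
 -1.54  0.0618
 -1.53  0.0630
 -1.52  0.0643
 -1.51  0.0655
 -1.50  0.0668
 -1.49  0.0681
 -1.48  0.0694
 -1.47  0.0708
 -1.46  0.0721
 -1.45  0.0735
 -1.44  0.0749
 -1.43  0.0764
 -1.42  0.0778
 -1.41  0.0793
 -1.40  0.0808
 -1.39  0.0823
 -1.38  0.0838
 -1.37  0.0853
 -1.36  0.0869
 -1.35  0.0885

T = 1.5;  σ√T = 0.2327
d₁ = [ln(130/100) + (0.06 + ½·0.19²)·1.5] / (σ√T) = (0.2624 + 0.1171) / 0.2327 = 1.6306 ⇒ 1.63
d₂ = 1.6306 − 0.2327 = 1.3979 ⇒ 1.40
exp(−rT) = exp(−0.06·1.5) = 0.9139
N(−d₂) = N(-1.40) = 0.0808;  N(−d₁) = N(-1.63) = 0.0516
P = 100·0.9139·0.0808 − 130·0.0516 = 7.3843 − 6.7080 = 0.6763

€0.68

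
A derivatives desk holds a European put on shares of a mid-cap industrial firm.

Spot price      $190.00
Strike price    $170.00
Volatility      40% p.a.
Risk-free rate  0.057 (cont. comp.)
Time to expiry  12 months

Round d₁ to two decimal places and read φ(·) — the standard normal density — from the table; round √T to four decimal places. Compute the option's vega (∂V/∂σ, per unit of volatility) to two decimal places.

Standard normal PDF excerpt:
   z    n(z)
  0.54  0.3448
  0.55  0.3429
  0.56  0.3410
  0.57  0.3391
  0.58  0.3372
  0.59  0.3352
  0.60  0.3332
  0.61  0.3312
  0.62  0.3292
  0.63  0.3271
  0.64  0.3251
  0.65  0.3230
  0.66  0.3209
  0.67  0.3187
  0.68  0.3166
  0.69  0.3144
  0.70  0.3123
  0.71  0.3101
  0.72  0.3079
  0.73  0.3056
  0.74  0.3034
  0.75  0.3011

62.55

σ√T = 0.4 × 1.0000 = 0.4000
ln(S/K) + (r + σ²/2)T = ln(190/170) + (0.057 + 0.4²/2)·1 = 0.1112 + 0.1370 = 0.2482
d₁ = 0.2482 / 0.4000 = 0.6206 which rounds to 0.62
√T = √1 = 1.0000
φ(d₁) = φ(0.62) = 0.3292
vega = S·φ(d₁)·√T = 190·0.3292·1.0000 = 62.5480
(Vega is the same for a European call and put with the same parameters.)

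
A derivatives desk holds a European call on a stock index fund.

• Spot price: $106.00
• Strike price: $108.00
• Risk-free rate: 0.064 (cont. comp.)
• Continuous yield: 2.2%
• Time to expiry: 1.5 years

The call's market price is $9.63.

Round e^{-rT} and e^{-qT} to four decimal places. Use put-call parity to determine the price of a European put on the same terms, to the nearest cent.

e^(−qT) = e^(−0.022·1.5) = 0.9675;  e^(−rT) = e^(−0.064·1.5) = 0.9085
Put-call parity: C − P = S·e^(−qT) − K·e^(−rT) = 106·0.9675 − 108·0.9085 = 102.5550 − 98.1180 = 4.4370
P = C − (C − P) = 9.63 − (4.4370) = 5.1930

$5.19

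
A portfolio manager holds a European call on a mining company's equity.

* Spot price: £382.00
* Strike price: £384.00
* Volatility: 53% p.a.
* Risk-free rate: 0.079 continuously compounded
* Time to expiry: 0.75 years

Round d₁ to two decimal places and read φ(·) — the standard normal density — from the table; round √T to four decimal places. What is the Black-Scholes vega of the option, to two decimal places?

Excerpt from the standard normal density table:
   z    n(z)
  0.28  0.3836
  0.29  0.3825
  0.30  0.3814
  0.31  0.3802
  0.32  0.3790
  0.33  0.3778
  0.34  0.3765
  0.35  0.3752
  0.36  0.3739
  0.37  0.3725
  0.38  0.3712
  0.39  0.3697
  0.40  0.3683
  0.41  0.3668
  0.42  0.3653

σ√T = 0.53·√0.75 = 0.4590
ln(S/K) + (r + σ²/2)T = ln(382/384) + (0.079 + 0.53²/2)·0.75 = -0.0052 + 0.1646 = 0.1594
d₁ = 0.1594 / 0.4590 = 0.3472 → 0.35
√T = √0.75 = 0.8660
φ(d₁) = φ(0.35) = 0.3752
vega = S·φ(d₁)·√T = 382·0.3752·0.8660 = 124.1207

124.12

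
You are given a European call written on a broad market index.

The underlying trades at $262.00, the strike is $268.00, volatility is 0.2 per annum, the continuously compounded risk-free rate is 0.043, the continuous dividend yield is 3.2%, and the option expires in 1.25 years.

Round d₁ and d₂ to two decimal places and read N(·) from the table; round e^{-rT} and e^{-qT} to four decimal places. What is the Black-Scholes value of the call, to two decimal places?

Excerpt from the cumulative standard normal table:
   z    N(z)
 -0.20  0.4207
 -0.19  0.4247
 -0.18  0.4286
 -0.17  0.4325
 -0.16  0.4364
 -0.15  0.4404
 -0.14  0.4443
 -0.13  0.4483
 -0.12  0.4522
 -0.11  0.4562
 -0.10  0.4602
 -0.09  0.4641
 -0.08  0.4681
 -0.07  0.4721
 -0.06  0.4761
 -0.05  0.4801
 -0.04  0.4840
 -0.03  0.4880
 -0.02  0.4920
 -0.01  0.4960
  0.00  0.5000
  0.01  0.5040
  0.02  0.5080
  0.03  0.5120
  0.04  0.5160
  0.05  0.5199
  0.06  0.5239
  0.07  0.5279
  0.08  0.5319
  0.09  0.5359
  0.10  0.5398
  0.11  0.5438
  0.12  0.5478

T = 1.25;  σ√T = 0.2236
d₁ = [ln(262/268) + (0.043 − 0.032 + 0.2²/2)·1.25] / 0.2236 = [-0.0226 + 0.0387] / 0.2236 = 0.0720 → 0.07
d₂ = d₁ − σ√T = 0.0720 − 0.2236 = -0.1516 → -0.15
exp(−qT) = exp(−0.032·1.25) = 0.9608;  exp(−rT) = exp(−0.043·1.25) = 0.9477
N(d₁) = N(0.07) = 0.5279;  N(d₂) = N(-0.15) = 0.4404
C = 262·0.9608·0.5279 − 268·0.9477·0.4404 = 132.8881 − 111.8544 = 21.0337

$21.03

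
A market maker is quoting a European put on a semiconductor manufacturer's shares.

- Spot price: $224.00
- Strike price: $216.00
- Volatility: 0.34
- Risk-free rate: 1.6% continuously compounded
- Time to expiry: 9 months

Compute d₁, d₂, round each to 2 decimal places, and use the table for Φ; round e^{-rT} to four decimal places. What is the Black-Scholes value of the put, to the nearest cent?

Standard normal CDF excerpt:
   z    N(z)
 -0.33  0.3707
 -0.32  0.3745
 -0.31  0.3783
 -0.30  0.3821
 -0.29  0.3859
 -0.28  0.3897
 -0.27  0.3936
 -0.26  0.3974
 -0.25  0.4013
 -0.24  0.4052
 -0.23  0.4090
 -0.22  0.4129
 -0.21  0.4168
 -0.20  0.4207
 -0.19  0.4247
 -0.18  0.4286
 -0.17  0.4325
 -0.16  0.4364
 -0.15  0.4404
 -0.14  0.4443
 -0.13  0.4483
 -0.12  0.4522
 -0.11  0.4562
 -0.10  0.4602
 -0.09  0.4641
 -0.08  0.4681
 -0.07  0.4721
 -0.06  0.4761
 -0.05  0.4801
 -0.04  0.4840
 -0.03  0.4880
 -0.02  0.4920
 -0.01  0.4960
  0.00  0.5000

T = 0.75;  σ√T = 0.2944
d₁ = [ln(224/216) + (0.016 + ½·0.34²)·0.75] / (σ√T) = (0.0364 + 0.0554) / 0.2944 = 0.3115 ≈ 0.31
d₂ = 0.3115 − 0.2944 = 0.0170 ≈ 0.02
e^(−rT) = e^(−0.016·0.75) = 0.9881
N(−d₂) = N(-0.02) = 0.4920;  N(−d₁) = N(-0.31) = 0.3783
P = 216·0.9881·0.4920 − 224·0.3783 = 105.0074 − 84.7392 = 20.2682

$20.27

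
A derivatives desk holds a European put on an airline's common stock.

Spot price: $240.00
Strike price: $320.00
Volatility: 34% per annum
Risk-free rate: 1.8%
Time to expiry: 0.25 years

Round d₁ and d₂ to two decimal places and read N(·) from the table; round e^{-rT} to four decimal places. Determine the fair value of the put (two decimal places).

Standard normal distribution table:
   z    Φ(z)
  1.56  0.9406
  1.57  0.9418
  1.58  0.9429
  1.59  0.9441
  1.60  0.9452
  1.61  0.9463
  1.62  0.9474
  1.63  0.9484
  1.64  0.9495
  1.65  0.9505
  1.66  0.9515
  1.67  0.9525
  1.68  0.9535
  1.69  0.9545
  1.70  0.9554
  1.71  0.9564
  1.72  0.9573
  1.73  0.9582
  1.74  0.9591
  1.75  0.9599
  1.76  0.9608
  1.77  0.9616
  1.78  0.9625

σ√T = 0.34·√0.25 = 0.1700
d₁ = [ln(240/320) + (0.018 + ½·0.34²)·0.25] / (σ√T) = (-0.2877 + 0.0190) / 0.1700 = -1.5808 ⇒ -1.58
d₂ = -1.5808 − 0.1700 = -1.7508 ⇒ -1.75
exp(−rT) = exp(−0.018·0.25) = 0.9955
P = 320·0.9955·N(1.75) − 240·N(1.58) = 320·0.9955·0.9599 − 240·0.9429 = 305.7857 − 226.2960 = 79.4897

$79.49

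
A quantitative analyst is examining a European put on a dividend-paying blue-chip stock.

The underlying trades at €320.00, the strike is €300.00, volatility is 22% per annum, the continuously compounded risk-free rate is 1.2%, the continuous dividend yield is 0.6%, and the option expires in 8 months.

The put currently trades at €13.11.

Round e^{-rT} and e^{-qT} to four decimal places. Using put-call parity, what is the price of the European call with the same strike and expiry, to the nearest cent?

€34.23

exp(−qT) = exp(−0.006·0.6667) = 0.9960;  exp(−rT) = exp(−0.012·0.6667) = 0.9920
Put-call parity: C − P = S·e^(−qT) − K·e^(−rT) = 320·0.9960 − 300·0.9920 = 318.7200 − 297.6000 = 21.1200
C = P + (C − P) = 13.11 + (21.1200) = 34.2300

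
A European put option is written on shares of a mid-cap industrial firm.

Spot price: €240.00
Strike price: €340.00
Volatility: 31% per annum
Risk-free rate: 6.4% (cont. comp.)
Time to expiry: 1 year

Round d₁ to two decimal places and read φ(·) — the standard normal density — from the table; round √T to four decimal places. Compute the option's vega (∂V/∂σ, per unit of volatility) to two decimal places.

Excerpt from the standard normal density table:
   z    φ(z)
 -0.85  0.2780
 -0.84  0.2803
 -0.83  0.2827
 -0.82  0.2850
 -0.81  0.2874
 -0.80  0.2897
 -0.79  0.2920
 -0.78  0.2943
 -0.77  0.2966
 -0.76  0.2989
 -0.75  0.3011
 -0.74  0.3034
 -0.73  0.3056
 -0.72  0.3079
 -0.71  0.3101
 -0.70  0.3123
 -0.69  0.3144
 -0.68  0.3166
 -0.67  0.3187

71.74

σ√T = 0.31·√1 = 0.3100
d₁ = [ln(240/340) + (0.064 + ½·0.31²)·1] / (σ√T) = (-0.3483 + 0.1121) / 0.3100 = -0.7621 which rounds to -0.76
√T = √1 = 1.0000
φ(d₁) = φ(-0.76) = 0.2989
vega = S·φ(d₁)·√T = 240·0.2989·1.0000 = 71.7360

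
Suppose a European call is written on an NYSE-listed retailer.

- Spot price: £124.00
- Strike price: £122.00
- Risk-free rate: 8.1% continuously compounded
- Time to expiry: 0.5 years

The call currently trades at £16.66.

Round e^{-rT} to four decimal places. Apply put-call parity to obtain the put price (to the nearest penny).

£9.82

e^(−rT) = e^(−0.081·0.5) = 0.9603
Put-call parity: C − P = S − K·e^(−rT) = 124 − 122·0.9603 = 124 − 117.1566 = 6.8434
P = C − (C − P) = 16.66 − (6.8434) = 9.8166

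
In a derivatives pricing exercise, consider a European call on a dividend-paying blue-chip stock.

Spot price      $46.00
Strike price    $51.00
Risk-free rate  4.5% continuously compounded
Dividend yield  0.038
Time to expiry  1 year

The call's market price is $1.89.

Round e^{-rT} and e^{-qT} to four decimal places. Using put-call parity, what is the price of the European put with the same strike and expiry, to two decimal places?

$6.36

exp(−qT) = exp(−0.038·1) = 0.9627;  exp(−rT) = exp(−0.045·1) = 0.9560
Put-call parity: C − P = S·e^(−qT) − K·e^(−rT) = 46·0.9627 − 51·0.9560 = 44.2842 − 48.7560 = -4.4718
P = C − (C − P) = 1.89 − (-4.4718) = 6.3618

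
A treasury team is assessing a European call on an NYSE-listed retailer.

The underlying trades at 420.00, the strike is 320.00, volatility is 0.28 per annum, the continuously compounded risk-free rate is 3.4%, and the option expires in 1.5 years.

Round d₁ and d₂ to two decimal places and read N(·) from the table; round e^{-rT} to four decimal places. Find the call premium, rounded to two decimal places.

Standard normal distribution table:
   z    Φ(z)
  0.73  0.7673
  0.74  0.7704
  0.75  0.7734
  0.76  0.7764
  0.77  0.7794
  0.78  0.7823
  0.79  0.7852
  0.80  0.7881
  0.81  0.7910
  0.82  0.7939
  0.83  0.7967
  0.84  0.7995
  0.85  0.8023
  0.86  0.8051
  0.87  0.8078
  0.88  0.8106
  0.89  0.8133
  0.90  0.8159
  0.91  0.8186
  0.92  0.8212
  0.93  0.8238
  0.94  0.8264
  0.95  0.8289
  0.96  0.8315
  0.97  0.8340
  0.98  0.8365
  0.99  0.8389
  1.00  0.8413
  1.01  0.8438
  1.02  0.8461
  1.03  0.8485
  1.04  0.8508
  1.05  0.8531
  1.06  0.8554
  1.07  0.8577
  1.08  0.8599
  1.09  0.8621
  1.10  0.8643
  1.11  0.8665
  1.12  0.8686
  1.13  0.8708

σ√T = 0.28·√1.5 = 0.3429
d₁ = [ln(420/320) + (0.034 + ½·0.28²)·1.5] / (σ√T) = (0.2719 + 0.1098) / 0.3429 = 1.1132 ≈ 1.11
d₂ = 1.1132 − 0.3429 = 0.7702 ≈ 0.77
exp(−rT) = exp(−0.034·1.5) = 0.9503
C = 420·N(1.11) − 320·0.9503·N(0.77) = 420·0.8665 − 320·0.9503·0.7794 = 363.9300 − 237.0124 = 126.9176

126.92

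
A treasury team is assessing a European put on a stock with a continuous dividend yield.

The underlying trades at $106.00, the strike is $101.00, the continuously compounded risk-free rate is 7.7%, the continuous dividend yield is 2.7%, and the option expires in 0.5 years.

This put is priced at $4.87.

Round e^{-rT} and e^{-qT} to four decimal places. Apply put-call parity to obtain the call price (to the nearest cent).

$12.27

e^(−qT) = e^(−0.027·0.5) = 0.9866;  e^(−rT) = e^(−0.077·0.5) = 0.9622
Put-call parity: C − P = S·e^(−qT) − K·e^(−rT) = 106·0.9866 − 101·0.9622 = 104.5796 − 97.1822 = 7.3974
C = P + (C − P) = 4.87 + (7.3974) = 12.2674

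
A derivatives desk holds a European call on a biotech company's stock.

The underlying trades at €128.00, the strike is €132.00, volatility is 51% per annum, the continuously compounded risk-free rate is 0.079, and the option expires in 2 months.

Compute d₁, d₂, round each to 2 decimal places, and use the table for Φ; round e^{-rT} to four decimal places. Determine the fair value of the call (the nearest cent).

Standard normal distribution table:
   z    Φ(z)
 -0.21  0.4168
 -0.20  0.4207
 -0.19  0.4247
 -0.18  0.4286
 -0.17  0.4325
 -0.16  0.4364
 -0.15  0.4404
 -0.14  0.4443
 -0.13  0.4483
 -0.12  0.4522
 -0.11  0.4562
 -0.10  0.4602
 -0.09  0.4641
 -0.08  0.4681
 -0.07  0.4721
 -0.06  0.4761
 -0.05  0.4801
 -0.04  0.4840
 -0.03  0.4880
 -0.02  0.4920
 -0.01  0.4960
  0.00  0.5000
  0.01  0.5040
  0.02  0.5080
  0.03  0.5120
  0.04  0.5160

σ√T = 0.51 × 0.4082 = 0.2082
ln(S/K) + (r + σ²/2)T = ln(128/132) + (0.079 + 0.51²/2)·0.1667 = -0.0308 + 0.0348 = 0.0041
d₁ = 0.0041 / 0.2082 = 0.0195 which rounds to 0.02
d₂ = d₁ − σ√T = 0.0195 − 0.2082 = -0.1887 which rounds to -0.19
e^(−rT) = e^(−0.079·0.1667) = 0.9869
N(d₁) = N(0.02) = 0.5080;  N(d₂) = N(-0.19) = 0.4247
C = 128·0.5080 − 132·0.9869·0.4247 = 65.0240 − 55.3260 = 9.6980

€9.70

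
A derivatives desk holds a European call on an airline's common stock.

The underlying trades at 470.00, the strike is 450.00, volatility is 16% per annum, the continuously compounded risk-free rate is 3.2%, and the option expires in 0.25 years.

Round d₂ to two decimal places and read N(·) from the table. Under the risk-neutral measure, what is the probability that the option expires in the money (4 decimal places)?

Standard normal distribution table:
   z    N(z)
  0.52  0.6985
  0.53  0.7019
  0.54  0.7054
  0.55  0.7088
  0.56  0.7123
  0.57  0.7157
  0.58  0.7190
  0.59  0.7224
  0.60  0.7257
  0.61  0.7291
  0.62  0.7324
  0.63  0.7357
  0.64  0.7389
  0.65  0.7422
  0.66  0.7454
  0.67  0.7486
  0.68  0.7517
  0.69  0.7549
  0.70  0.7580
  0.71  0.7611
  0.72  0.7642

T = 0.25;  σ√T = 0.0800
d₁ = [ln(470/450) + (0.032 + 0.16²/2)·0.25] / 0.0800 = [0.0435 + 0.0112] / 0.0800 = 0.6836 → 0.68
d₂ = d₁ − σ√T = 0.6836 − 0.0800 = 0.6036 → 0.60
Pr(exercise) under Q = N(d₂) = 0.7257

0.7257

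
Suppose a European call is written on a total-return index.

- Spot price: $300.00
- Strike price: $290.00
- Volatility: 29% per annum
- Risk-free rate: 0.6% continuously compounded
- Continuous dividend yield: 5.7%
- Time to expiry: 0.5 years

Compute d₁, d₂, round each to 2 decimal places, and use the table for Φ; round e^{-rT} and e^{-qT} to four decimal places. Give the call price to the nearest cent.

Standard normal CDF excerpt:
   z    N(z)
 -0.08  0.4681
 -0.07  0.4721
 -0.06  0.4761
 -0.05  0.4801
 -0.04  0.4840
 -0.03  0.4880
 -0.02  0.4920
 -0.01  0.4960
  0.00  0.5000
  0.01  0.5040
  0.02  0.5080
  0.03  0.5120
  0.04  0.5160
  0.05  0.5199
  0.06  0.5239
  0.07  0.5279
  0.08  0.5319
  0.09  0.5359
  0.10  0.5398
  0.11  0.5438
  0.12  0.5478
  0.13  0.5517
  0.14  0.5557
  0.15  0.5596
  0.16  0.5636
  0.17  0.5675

σ√T = 0.29·√0.5 = 0.2051
d₁ = [ln(300/290) + (0.006 − 0.057 + 0.29²/2)·0.5] / 0.2051 = [0.0339 − 0.0045] / 0.2051 = 0.1435 ⇒ 0.14
d₂ = d₁ − σ√T = 0.1435 − 0.2051 = -0.0616 ⇒ -0.06
e^(−qT) = e^(−0.057·0.5) = 0.9719;  e^(−rT) = e^(−0.006·0.5) = 0.9970
N(d₁) = N(0.14) = 0.5557;  N(d₂) = N(-0.06) = 0.4761
C = 300·0.9719·0.5557 − 290·0.9970·0.4761 = 162.0254 − 137.6548 = 24.3707

$24.37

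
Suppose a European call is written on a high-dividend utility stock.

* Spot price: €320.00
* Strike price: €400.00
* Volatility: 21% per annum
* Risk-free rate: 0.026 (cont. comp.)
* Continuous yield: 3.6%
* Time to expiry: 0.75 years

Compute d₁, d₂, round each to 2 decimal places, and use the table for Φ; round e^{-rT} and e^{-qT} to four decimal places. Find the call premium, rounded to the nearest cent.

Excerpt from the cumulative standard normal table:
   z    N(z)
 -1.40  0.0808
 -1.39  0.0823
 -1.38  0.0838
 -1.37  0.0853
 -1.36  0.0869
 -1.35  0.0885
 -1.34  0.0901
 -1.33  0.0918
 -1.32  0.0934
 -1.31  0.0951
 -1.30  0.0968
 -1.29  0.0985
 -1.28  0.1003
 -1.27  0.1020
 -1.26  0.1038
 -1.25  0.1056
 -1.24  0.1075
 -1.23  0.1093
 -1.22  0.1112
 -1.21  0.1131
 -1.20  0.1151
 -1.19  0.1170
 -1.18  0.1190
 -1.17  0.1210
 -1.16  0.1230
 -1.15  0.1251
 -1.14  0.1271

σ√T = 0.21·√0.75 = 0.1819
d₁ = [ln(320/400) + (0.026 − 0.036 + 0.21²/2)·0.75] / 0.1819 = [-0.2231 + 0.0090] / 0.1819 = -1.1773 which rounds to -1.18
d₂ = d₁ − σ√T = -1.1773 − 0.1819 = -1.3591 which rounds to -1.36
exp(−qT) = exp(−0.036·0.75) = 0.9734;  exp(−rT) = exp(−0.026·0.75) = 0.9807
C = 320·0.9734·N(-1.18) − 400·0.9807·N(-1.36) = 320·0.9734·0.1190 − 400·0.9807·0.0869 = 37.0671 − 34.0891 = 2.9779

€2.98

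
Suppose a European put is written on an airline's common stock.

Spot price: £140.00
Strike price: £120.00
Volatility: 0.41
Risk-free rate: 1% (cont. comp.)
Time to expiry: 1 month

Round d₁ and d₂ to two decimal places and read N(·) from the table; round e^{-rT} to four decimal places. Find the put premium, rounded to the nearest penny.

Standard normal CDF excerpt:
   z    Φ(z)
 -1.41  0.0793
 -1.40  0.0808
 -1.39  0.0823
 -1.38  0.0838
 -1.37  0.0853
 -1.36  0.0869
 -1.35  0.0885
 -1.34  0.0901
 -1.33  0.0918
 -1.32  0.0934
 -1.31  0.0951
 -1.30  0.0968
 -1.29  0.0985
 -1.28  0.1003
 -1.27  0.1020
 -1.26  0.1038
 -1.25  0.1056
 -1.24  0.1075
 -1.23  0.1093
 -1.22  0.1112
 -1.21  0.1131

T = 0.08333;  σ√T = 0.1184
ln(S/K) + (r + σ²/2)T = ln(140/120) + (0.01 + 0.41²/2)·0.08333 = 0.1542 + 0.0078 = 0.1620
d₁ = 0.1620 / 0.1184 = 1.3686 ⇒ 1.37
d₂ = d₁ − σ√T = 1.3686 − 0.1184 = 1.2503 ⇒ 1.25
e^(−rT) = e^(−0.01·0.08333) = 0.9992
P = 120·0.9992·N(-1.25) − 140·N(-1.37) = 120·0.9992·0.1056 − 140·0.0853 = 12.6619 − 11.9420 = 0.7199

£0.72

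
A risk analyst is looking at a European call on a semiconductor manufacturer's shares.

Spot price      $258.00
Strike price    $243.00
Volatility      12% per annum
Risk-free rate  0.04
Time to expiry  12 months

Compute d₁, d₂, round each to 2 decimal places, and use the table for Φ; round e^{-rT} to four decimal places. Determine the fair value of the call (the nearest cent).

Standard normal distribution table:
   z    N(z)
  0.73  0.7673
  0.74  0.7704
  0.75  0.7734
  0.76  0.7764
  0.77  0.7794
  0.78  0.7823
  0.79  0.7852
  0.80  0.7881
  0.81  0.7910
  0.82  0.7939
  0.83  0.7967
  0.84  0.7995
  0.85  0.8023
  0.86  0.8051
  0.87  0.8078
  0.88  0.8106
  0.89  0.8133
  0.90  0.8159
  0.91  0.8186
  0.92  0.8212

T = 1;  σ√T = 0.1200
ln(S/K) + (r + σ²/2)T = ln(258/243) + (0.04 + 0.12²/2)·1 = 0.0599 + 0.0472 = 0.1071
d₁ = 0.1071 / 0.1200 = 0.8925 → 0.89
d₂ = d₁ − σ√T = 0.8925 − 0.1200 = 0.7725 → 0.77
exp(−rT) = exp(−0.04·1) = 0.9608
N(d₁) = N(0.89) = 0.8133;  N(d₂) = N(0.77) = 0.7794
C = 258·0.8133 − 243·0.9608·0.7794 = 209.8314 − 181.9699 = 27.8615

$27.86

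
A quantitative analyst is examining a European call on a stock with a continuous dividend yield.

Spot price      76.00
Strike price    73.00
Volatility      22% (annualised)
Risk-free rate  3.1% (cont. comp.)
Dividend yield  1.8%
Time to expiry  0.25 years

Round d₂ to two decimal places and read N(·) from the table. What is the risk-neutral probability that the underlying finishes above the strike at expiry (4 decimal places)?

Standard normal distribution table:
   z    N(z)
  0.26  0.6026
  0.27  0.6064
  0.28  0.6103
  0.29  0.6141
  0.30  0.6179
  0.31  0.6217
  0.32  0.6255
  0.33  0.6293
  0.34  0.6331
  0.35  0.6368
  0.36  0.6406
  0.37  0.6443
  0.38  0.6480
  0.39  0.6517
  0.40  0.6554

0.6331

T = 0.25;  σ√T = 0.1100
ln(S/K) + (r − q + σ²/2)T = ln(76/73) + (0.031 − 0.018 + 0.22²/2)·0.25 = 0.0403 + 0.0093 = 0.0496
d₁ = 0.0496 / 0.1100 = 0.4507 → 0.45
d₂ = d₁ − σ√T = 0.4507 − 0.1100 = 0.3407 → 0.34
Pr(exercise) under Q = N(d₂) = 0.6331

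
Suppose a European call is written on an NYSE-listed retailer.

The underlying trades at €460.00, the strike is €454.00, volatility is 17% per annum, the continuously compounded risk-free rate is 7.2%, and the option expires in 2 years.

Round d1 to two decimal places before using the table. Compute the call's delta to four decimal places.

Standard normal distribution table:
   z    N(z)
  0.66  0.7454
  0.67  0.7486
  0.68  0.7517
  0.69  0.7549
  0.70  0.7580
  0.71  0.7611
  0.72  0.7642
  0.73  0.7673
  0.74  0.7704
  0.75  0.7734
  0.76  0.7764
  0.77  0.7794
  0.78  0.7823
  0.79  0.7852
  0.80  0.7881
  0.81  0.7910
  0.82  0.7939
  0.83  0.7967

σ√T = 0.17 × 1.4142 = 0.2404
ln(S/K) + (r + σ²/2)T = ln(460/454) + (0.072 + 0.17²/2)·2 = 0.0131 + 0.1729 = 0.1860
d₁ = 0.1860 / 0.2404 = 0.7738 which rounds to 0.77
N(d₁) = N(0.77) = 0.7794
Δ_call = N(d₁) = 0.7794

0.7794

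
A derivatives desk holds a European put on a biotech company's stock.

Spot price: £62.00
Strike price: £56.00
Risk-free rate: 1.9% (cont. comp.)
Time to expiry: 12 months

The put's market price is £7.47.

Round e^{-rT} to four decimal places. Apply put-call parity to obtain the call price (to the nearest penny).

exp(−rT) = exp(−0.019·1) = 0.9812
Put-call parity: C − P = S − K·e^(−rT) = 62 − 56·0.9812 = 62 − 54.9472 = 7.0528
C = P + (C − P) = 7.47 + (7.0528) = 14.5228

£14.52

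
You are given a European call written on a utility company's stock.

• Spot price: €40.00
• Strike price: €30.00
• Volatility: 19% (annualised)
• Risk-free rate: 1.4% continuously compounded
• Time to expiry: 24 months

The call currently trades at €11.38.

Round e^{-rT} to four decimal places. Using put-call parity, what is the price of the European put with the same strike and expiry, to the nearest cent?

e^(−rT) = e^(−0.014·2) = 0.9724
Put-call parity: C − P = S − K·e^(−rT) = 40 − 30·0.9724 = 40 − 29.1720 = 10.8280
P = C − (C − P) = 11.38 − (10.8280) = 0.5520

€0.55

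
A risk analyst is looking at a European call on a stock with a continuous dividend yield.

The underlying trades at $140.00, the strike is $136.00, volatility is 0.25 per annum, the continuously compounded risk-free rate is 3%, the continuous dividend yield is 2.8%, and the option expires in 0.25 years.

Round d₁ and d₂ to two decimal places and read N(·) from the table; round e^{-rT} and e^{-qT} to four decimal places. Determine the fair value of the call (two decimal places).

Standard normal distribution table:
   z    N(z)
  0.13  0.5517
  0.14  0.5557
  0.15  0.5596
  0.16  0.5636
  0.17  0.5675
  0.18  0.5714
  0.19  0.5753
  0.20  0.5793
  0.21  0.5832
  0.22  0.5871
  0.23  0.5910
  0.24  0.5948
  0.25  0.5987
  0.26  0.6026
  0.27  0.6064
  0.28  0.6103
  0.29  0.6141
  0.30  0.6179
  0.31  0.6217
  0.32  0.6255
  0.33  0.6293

σ√T = 0.25 × 0.5000 = 0.1250
d₁ = [ln(140/136) + (0.03 − 0.028 + 0.25²/2)·0.25] / 0.1250 = [0.0290 + 0.0083] / 0.1250 = 0.2984 → 0.30
d₂ = d₁ − σ√T = 0.2984 − 0.1250 = 0.1734 → 0.17
exp(−qT) = exp(−0.028·0.25) = 0.9930;  exp(−rT) = exp(−0.03·0.25) = 0.9925
N(d₁) = N(0.30) = 0.6179;  N(d₂) = N(0.17) = 0.5675
C = 140·0.9930·0.6179 − 136·0.9925·0.5675 = 85.9005 − 76.6012 = 9.2993

$9.30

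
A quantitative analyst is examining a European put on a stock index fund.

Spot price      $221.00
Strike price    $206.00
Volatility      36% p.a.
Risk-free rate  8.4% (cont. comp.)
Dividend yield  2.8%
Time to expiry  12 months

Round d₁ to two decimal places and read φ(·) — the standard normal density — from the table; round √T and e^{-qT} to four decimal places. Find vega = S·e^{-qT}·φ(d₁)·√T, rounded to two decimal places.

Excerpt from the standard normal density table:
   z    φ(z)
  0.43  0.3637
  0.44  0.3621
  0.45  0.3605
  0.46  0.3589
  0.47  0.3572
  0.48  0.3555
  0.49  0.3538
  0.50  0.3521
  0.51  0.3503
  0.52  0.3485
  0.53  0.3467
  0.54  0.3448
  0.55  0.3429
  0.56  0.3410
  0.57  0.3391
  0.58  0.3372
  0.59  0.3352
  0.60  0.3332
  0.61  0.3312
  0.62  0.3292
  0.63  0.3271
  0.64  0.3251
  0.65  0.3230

74.51

T = 1;  σ√T = 0.3600
d₁ = [ln(221/206) + (0.084 − 0.028 + 0.36²/2)·1] / 0.3600 = [0.0703 + 0.1208] / 0.3600 = 0.5308 which rounds to 0.53
√T = √1 = 1.0000
φ(d₁) = φ(0.53) = 0.3467
exp(−qT) = exp(−0.028·1) = 0.9724
vega = S·exp(−qT)·φ(d₁)·√T = 221·0.9724·0.3467·1.0000 = 74.5060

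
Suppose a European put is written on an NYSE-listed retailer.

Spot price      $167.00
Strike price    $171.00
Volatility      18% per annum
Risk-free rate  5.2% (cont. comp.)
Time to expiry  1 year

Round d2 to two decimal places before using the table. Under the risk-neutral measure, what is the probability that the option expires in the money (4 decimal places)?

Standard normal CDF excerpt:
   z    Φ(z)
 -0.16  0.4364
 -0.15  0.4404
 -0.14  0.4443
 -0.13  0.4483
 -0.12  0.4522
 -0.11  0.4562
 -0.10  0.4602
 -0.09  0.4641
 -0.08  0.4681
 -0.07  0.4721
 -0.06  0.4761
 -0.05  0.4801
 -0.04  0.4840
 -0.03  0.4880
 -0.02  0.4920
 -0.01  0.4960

0.4721

T = 1;  σ√T = 0.1800
ln(S/K) + (r + σ²/2)T = ln(167/171) + (0.052 + 0.18²/2)·1 = -0.0237 + 0.0682 = 0.0445
d₁ = 0.0445 / 0.1800 = 0.2474 ⇒ 0.25
d₂ = d₁ − σ√T = 0.2474 − 0.1800 = 0.0674 ⇒ 0.07
Pr(exercise) under Q = N(−d₂) = N(-0.07) = 0.4721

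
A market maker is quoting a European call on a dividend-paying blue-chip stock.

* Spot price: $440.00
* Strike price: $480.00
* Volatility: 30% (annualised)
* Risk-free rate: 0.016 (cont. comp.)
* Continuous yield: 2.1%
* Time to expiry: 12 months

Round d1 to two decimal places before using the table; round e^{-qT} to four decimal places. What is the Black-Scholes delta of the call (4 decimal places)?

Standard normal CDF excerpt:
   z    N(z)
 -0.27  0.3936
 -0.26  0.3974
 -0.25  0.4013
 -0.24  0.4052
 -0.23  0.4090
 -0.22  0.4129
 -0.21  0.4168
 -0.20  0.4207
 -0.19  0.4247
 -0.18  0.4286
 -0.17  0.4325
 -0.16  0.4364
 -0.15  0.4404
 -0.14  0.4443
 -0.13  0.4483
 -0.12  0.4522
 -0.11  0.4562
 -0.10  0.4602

σ√T = 0.3 × 1.0000 = 0.3000
d₁ = [ln(440/480) + (0.016 − 0.021 + 0.3²/2)·1] / 0.3000 = [-0.0870 + 0.0400] / 0.3000 = -0.1567 which rounds to -0.16
N(d₁) = N(-0.16) = 0.4364
Δ_call = e^(−qT)·N(d₁) = 0.9792·0.4364 = 0.4273

0.4273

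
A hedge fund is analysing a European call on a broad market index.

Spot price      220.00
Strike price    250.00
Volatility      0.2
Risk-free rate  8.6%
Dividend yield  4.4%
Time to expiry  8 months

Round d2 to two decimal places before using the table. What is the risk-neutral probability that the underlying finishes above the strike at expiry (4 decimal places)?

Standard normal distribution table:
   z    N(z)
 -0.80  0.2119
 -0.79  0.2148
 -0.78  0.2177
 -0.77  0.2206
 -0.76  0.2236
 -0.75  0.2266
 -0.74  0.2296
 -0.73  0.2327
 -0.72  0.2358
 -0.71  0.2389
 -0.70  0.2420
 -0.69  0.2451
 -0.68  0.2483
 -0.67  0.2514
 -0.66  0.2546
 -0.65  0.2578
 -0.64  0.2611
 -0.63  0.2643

σ√T = 0.2·√0.6667 = 0.1633
ln(S/K) + (r − q + σ²/2)T = ln(220/250) + (0.086 − 0.044 + 0.2²/2)·0.6667 = -0.1278 + 0.0413 = -0.0865
d₁ = -0.0865 / 0.1633 = -0.5297 which rounds to -0.53
d₂ = d₁ − σ√T = -0.5297 − 0.1633 = -0.6930 which rounds to -0.69
Pr(exercise) under Q = N(d₂) = 0.2451

0.2451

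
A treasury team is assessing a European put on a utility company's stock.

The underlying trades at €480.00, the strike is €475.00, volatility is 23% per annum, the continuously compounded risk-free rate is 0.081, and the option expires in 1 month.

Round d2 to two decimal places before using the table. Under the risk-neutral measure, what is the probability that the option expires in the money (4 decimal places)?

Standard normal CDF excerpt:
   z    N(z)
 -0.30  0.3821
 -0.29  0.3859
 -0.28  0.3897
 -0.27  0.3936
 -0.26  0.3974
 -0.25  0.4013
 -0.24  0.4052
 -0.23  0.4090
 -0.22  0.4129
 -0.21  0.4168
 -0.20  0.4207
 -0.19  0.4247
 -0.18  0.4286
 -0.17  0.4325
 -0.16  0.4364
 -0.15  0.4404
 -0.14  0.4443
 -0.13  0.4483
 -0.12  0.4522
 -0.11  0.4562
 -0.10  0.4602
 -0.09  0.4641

0.4090

T = 0.08333;  σ√T = 0.0664
ln(S/K) + (r + σ²/2)T = ln(480/475) + (0.081 + 0.23²/2)·0.08333 = 0.0105 + 0.0090 = 0.0194
d₁ = 0.0194 / 0.0664 = 0.2926 ⇒ 0.29
d₂ = d₁ − σ√T = 0.2926 − 0.0664 = 0.2262 ⇒ 0.23
Risk-neutral Pr[S_T < K] = N(−d₂) = N(-0.23) = 0.4090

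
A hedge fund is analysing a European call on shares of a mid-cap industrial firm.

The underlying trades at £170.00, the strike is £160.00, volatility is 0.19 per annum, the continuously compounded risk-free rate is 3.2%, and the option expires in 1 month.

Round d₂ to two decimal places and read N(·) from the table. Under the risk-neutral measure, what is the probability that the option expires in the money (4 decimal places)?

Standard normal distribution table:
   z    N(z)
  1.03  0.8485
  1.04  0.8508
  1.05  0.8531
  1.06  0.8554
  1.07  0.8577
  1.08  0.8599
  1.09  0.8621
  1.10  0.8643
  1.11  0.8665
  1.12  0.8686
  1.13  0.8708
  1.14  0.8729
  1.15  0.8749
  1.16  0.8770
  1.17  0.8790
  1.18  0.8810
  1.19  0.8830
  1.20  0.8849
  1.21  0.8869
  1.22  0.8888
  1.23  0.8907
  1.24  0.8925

σ√T = 0.19 × 0.2887 = 0.0548
ln(S/K) + (r + σ²/2)T = ln(170/160) + (0.032 + 0.19²/2)·0.08333 = 0.0606 + 0.0042 = 0.0648
d₁ = 0.0648 / 0.0548 = 1.1814 which rounds to 1.18
d₂ = d₁ − σ√T = 1.1814 − 0.0548 = 1.1265 which rounds to 1.13
Risk-neutral Pr[S_T > K] = N(d₂) = N(1.13) = 0.8708

0.8708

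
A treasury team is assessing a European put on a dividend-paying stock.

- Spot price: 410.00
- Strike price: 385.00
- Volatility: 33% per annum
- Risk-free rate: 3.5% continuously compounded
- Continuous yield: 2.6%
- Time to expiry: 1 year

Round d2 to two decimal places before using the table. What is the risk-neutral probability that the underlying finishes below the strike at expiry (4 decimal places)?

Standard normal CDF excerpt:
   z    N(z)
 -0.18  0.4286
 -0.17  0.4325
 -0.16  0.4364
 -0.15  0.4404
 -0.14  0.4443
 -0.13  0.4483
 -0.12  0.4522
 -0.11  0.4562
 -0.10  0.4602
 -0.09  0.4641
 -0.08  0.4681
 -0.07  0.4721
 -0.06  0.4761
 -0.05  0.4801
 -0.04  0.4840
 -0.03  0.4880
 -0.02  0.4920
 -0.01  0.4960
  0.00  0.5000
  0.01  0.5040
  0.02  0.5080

T = 1;  σ√T = 0.3300
d₁ = [ln(410/385) + (0.035 − 0.026 + ½·0.33²)·1] / (σ√T) = (0.0629 + 0.0635) / 0.3300 = 0.3829 ≈ 0.38
d₂ = 0.3829 − 0.3300 = 0.0529 ≈ 0.05
Pr(exercise) under Q = N(−d₂) = N(-0.05) = 0.4801

0.4801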